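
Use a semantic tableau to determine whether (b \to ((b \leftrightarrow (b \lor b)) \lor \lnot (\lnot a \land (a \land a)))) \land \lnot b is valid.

Not valid

Assume the negation and expand:
Initial set: {\lnot ((b \to ((b \leftrightarrow (b \lor b)) \lor \lnot (\lnot a \land (a \land a)))) \land \lnot b)}.
\lnot ((b \to ((b \leftrightarrow (b \lor b)) \lor \lnot (\lnot a \land (a \land a)))) \land \lnot b): β-rule — branch into \lnot (b \to ((b \leftrightarrow (b \lor b)) \lor \lnot (\lnot a \land (a \land a))))  //  \lnot \lnot b.
  branch 1 (add \lnot (b \to ((b \leftrightarrow (b \lor b)) \lor \lnot (\lnot a \land (a \land a))))):
    \lnot (b \to ((b \leftrightarrow (b \lor b)) \lor \lnot (\lnot a \land (a \land a)))): α-rule — add b, \lnot ((b \leftrightarrow (b \lor b)) \lor \lnot (\lnot a \land (a \land a))).
    \lnot ((b \leftrightarrow (b \lor b)) \lor \lnot (\lnot a \land (a \land a))): α-rule — add \lnot (b \leftrightarrow (b \lor b)), \lnot \lnot (\lnot a \land (a \land a)).
    \lnot \lnot (\lnot a \land (a \land a)): α-rule — add \lnot a, (a \land a).
    (a \land a): α-rule — add a, a.
    × closes — contains both a and \lnot a.
  branch 2 (add \lnot \lnot b):
    ○ open, literals {b=1}.
1 branch closed, 1 open.
An open branch gives a countermodel: b=1 (unmentioned atoms arbitrary); under it the original formula is false.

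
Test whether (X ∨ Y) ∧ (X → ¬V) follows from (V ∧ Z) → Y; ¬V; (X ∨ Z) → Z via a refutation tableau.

Initial set: {((V ∧ Z) → Y); ¬V; ((X ∨ Z) → Z); ¬((X ∨ Y) ∧ (X → ¬V))}.
((V ∧ Z) → Y): β-rule — branch into ¬(V ∧ Z)  //  Y.
  branch 1 (add ¬(V ∧ Z)):
    ((X ∨ Z) → Z): β-rule — branch into ¬(X ∨ Z)  //  Z.
      branch 1.1 (add ¬(X ∨ Z)):
        ¬(X ∨ Z): α-rule — add ¬X, ¬Z.
        ¬((X ∨ Y) ∧ (X → ¬V)): β-rule — branch into ¬(X ∨ Y)  //  ¬(X → ¬V).
          branch 1.1.1 (add ¬(X ∨ Y)):
            ¬(X ∨ Y): α-rule — add ¬X, ¬Y.
            ¬(V ∧ Z): β-rule — branch into ¬V  //  ¬Z.
              branch 1.1.1.1 (add ¬V):
                ○ open, literals {V=false, X=false, Y=false, Z=false}.
              branch 1.1.1.2 (add ¬Z):
                ○ open, literals {V=false, X=false, Y=false, Z=false}.
          branch 1.1.2 (add ¬(X → ¬V)):
            ¬(X → ¬V): α-rule — add X, ¬¬V.
            × closes — contains both X and ¬X.
      branch 1.2 (add Z):
        ¬((X ∨ Y) ∧ (X → ¬V)): β-rule — branch into ¬(X ∨ Y)  //  ¬(X → ¬V).
          branch 1.2.1 (add ¬(X ∨ Y)):
            ¬(X ∨ Y): α-rule — add ¬X, ¬Y.
            ¬(V ∧ Z): β-rule — branch into ¬V  //  ¬Z.
              branch 1.2.1.1 (add ¬V):
                ○ open, literals {V=false, X=false, Y=false, Z=true}.
              branch 1.2.1.2 (add ¬Z):
                × closes — contains both Z and ¬Z.
          branch 1.2.2 (add ¬(X → ¬V)):
            ¬(X → ¬V): α-rule — add X, ¬¬V.
            × closes — contains both V and ¬V.
  branch 2 (add Y):
    ((X ∨ Z) → Z): β-rule — branch into ¬(X ∨ Z)  //  Z.
      branch 2.1 (add ¬(X ∨ Z)):
        ¬(X ∨ Z): α-rule — add ¬X, ¬Z.
        ¬((X ∨ Y) ∧ (X → ¬V)): β-rule — branch into ¬(X ∨ Y)  //  ¬(X → ¬V).
          branch 2.1.1 (add ¬(X ∨ Y)):
            ¬(X ∨ Y): α-rule — add ¬X, ¬Y.
            × closes — contains both Y and ¬Y.
          branch 2.1.2 (add ¬(X → ¬V)):
            ¬(X → ¬V): α-rule — add X, ¬¬V.
            × closes — contains both X and ¬X.
      branch 2.2 (add Z):
        ¬((X ∨ Y) ∧ (X → ¬V)): β-rule — branch into ¬(X ∨ Y)  //  ¬(X → ¬V).
          branch 2.2.1 (add ¬(X ∨ Y)):
            ¬(X ∨ Y): α-rule — add ¬X, ¬Y.
            × closes — contains both Y and ¬Y.
          branch 2.2.2 (add ¬(X → ¬V)):
            ¬(X → ¬V): α-rule — add X, ¬¬V.
            × closes — contains both V and ¬V.
7 branches closed, 3 open.
An open branch gives a countermodel: V=false, X=false, Y=false, Z=false (unmentioned atoms arbitrary); the premises hold there but the conclusion fails.

No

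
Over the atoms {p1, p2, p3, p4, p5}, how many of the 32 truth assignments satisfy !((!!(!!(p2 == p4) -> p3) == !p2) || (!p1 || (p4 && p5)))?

7

Initial set: {!((!!(!!(p2 == p4) -> p3) == !p2) || (!p1 || (p4 && p5)))}.
!((!!(!!(p2 == p4) -> p3) == !p2) || (!p1 || (p4 && p5))): α-rule — add !(!!(!!(p2 == p4) -> p3) == !p2), !(!p1 || (p4 && p5)).
!(!p1 || (p4 && p5)): α-rule — add !!p1, !(p4 && p5).
!(!!(!!(p2 == p4) -> p3) == !p2): β-rule — branch into !!(!!(p2 == p4) -> p3), !!p2  //  !!!(!!(p2 == p4) -> p3), !p2.
  branch 1 (add !!(!!(p2 == p4) -> p3), !!p2):
    !!(!!(p2 == p4) -> p3): drop double negation, giving (!!(p2 == p4) -> p3).
    !(p4 && p5): β-rule — branch into !p4  //  !p5.
      branch 1.1 (add !p4):
        (!!(p2 == p4) -> p3): β-rule — branch into !!!(p2 == p4)  //  p3.
          branch 1.1.1 (add !!!(p2 == p4)):
            !!!(p2 == p4): drop double negation, giving !(p2 == p4).
            !(p2 == p4): β-rule — branch into p2, !p4  //  !p2, p4.
              branch 1.1.1.1 (add p2, !p4):
                ○ open, literals {p1=1, p2=1, p4=0}.
              branch 1.1.1.2 (add !p2, p4):
                × closes — contains both p2 and !p2.
          branch 1.1.2 (add p3):
            ○ open, literals {p1=1, p2=1, p3=1, p4=0}.
      branch 1.2 (add !p5):
        (!!(p2 == p4) -> p3): β-rule — branch into !!!(p2 == p4)  //  p3.
          branch 1.2.1 (add !!!(p2 == p4)):
            !!!(p2 == p4): drop double negation, giving !(p2 == p4).
            !(p2 == p4): β-rule — branch into p2, !p4  //  !p2, p4.
              branch 1.2.1.1 (add p2, !p4):
                ○ open, literals {p1=1, p2=1, p4=0, p5=0}.
              branch 1.2.1.2 (add !p2, p4):
                × closes — contains both p2 and !p2.
          branch 1.2.2 (add p3):
            ○ open, literals {p1=1, p2=1, p3=1, p5=0}.
  branch 2 (add !!!(!!(p2 == p4) -> p3), !p2):
    !!!(!!(p2 == p4) -> p3): drop double negation, giving !(!!(p2 == p4) -> p3).
    !(!!(p2 == p4) -> p3): α-rule — add !!(p2 == p4), !p3.
    !!(p2 == p4): drop double negation, giving (p2 == p4).
    !(p4 && p5): β-rule — branch into !p4  //  !p5.
      branch 2.1 (add !p4):
        (p2 == p4): β-rule — branch into p2, p4  //  !p2, !p4.
          branch 2.1.1 (add p2, p4):
            × closes — contains both p2 and !p2.
          branch 2.1.2 (add !p2, !p4):
            ○ open, literals {p1=1, p2=0, p3=0, p4=0}.
      branch 2.2 (add !p5):
        (p2 == p4): β-rule — branch into p2, p4  //  !p2, !p4.
          branch 2.2.1 (add p2, p4):
            × closes — contains both p2 and !p2.
          branch 2.2.2 (add !p2, !p4):
            ○ open, literals {p1=1, p2=0, p3=0, p4=0, p5=0}.
4 branches closed, 6 open.
Each open branch fixes some atoms; the unmentioned ones are free. Counting distinct full assignments: branch {p1=1, p2=1, p4=0} (p3, p5) contributes 4 new; branch {p1=1, p2=1, p3=1, p4=0} (p5) contributes 0 new; branch {p1=1, p2=1, p4=0, p5=0} (p3) contributes 0 new; branch {p1=1, p2=1, p3=1, p5=0} (p4) contributes 1 new; branch {p1=1, p2=0, p3=0, p4=0} (p5) contributes 2 new; branch {p1=1, p2=0, p3=0, p4=0, p5=0} (none free) contributes 0 new. Total: 7.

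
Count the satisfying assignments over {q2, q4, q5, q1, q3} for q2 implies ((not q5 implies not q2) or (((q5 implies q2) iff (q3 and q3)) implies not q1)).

30

Initial set: {(q2 implies ((not q5 implies not q2) or (((q5 implies q2) iff (q3 and q3)) implies not q1)))}.
(q2 implies ((not q5 implies not q2) or (((q5 implies q2) iff (q3 and q3)) implies not q1))): β-rule — branch into not q2  //  ((not q5 implies not q2) or (((q5 implies q2) iff (q3 and q3)) implies not q1)).
  branch 1 (add not q2):
    ○ open, literals {q2=false}.
  branch 2 (add ((not q5 implies not q2) or (((q5 implies q2) iff (q3 and q3)) implies not q1))):
    ((not q5 implies not q2) or (((q5 implies q2) iff (q3 and q3)) implies not q1)): β-rule — branch into (not q5 implies not q2)  //  (((q5 implies q2) iff (q3 and q3)) implies not q1).
      branch 2.1 (add (not q5 implies not q2)):
        (not q5 implies not q2): β-rule — branch into not not q5  //  not q2.
          branch 2.1.1 (add not not q5):
            ○ open, literals {q5=true}.
          branch 2.1.2 (add not q2):
            ○ open, literals {q2=false}.
      branch 2.2 (add (((q5 implies q2) iff (q3 and q3)) implies not q1)):
        (((q5 implies q2) iff (q3 and q3)) implies not q1): β-rule — branch into not ((q5 implies q2) iff (q3 and q3))  //  not q1.
          branch 2.2.1 (add not ((q5 implies q2) iff (q3 and q3))):
            not ((q5 implies q2) iff (q3 and q3)): β-rule — branch into (q5 implies q2), not (q3 and q3)  //  not (q5 implies q2), (q3 and q3).
              branch 2.2.1.1 (add (q5 implies q2), not (q3 and q3)):
                (q5 implies q2): β-rule — branch into not q5  //  q2.
                  branch 2.2.1.1.1 (add not q5):
                    not (q3 and q3): β-rule — branch into not q3  //  not q3.
                      branch 2.2.1.1.1.1 (add not q3):
                        ○ open, literals {q3=false, q5=false}.
                      branch 2.2.1.1.1.2 (add not q3):
                        ○ open, literals {q3=false, q5=false}.
                  branch 2.2.1.1.2 (add q2):
                    not (q3 and q3): β-rule — branch into not q3  //  not q3.
                      branch 2.2.1.1.2.1 (add not q3):
                        ○ open, literals {q2=true, q3=false}.
                      branch 2.2.1.1.2.2 (add not q3):
                        ○ open, literals {q2=true, q3=false}.
              branch 2.2.1.2 (add not (q5 implies q2), (q3 and q3)):
                not (q5 implies q2): α-rule — add q5, not q2.
                (q3 and q3): α-rule — add q3, q3.
                ○ open, literals {q2=false, q3=true, q5=true}.
          branch 2.2.2 (add not q1):
            ○ open, literals {q1=false}.
0 branches closed, 9 open.
Each open branch fixes some atoms; the unmentioned ones are free. Counting distinct full assignments: branch {q2=false} (q4, q5, q1, q3) contributes 16 new; branch {q5=true} (q2, q4, q1, q3) contributes 8 new; branch {q2=false} (q4, q5, q1, q3) contributes 0 new; branch {q3=false, q5=false} (q2, q4, q1) contributes 4 new; branch {q3=false, q5=false} (q2, q4, q1) contributes 0 new; branch {q2=true, q3=false} (q4, q5, q1) contributes 0 new; branch {q2=true, q3=false} (q4, q5, q1) contributes 0 new; branch {q2=false, q3=true, q5=true} (q4, q1) contributes 0 new; branch {q1=false} (q2, q4, q5, q3) contributes 2 new. Total: 30.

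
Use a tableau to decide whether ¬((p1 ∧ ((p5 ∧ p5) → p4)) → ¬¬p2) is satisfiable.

Initial set: {T ¬((p1 ∧ ((p5 ∧ p5) → p4)) → ¬¬p2)}.
T ¬((p1 ∧ ((p5 ∧ p5) → p4)) → ¬¬p2): α-rule — add T (p1 ∧ ((p5 ∧ p5) → p4)), F ¬¬p2.
T (p1 ∧ ((p5 ∧ p5) → p4)): α-rule — add T p1, T ((p5 ∧ p5) → p4).
F ¬¬p2: drop double negation, giving F p2.
T ((p5 ∧ p5) → p4): β-rule — branch into F (p5 ∧ p5)  //  T p4.
  branch 1 (add F (p5 ∧ p5)):
    F (p5 ∧ p5): β-rule — branch into F p5  //  F p5.
      branch 1.1 (add F p5):
        ○ open, literals {p1=true, p2=false, p5=false}.
      branch 1.2 (add F p5):
        ○ open, literals {p1=true, p2=false, p5=false}.
  branch 2 (add T p4):
    ○ open, literals {p1=true, p2=false, p4=true}.
0 branches closed, 3 open.
An open branch gives a satisfying assignment: p1=true, p2=false, p5=false.

Satisfiable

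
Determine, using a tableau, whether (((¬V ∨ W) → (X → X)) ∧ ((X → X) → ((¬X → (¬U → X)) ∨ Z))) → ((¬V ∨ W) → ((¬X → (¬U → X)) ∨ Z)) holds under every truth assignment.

Assume the negation and expand:
Initial set: {¬((((¬V ∨ W) → (X → X)) ∧ ((X → X) → ((¬X → (¬U → X)) ∨ Z))) → ((¬V ∨ W) → ((¬X → (¬U → X)) ∨ Z)))}.
¬((((¬V ∨ W) → (X → X)) ∧ ((X → X) → ((¬X → (¬U → X)) ∨ Z))) → ((¬V ∨ W) → ((¬X → (¬U → X)) ∨ Z))): α-rule — add (((¬V ∨ W) → (X → X)) ∧ ((X → X) → ((¬X → (¬U → X)) ∨ Z))), ¬((¬V ∨ W) → ((¬X → (¬U → X)) ∨ Z)).
(((¬V ∨ W) → (X → X)) ∧ ((X → X) → ((¬X → (¬U → X)) ∨ Z))): α-rule — add ((¬V ∨ W) → (X → X)), ((X → X) → ((¬X → (¬U → X)) ∨ Z)).
¬((¬V ∨ W) → ((¬X → (¬U → X)) ∨ Z)): α-rule — add (¬V ∨ W), ¬((¬X → (¬U → X)) ∨ Z).
¬((¬X → (¬U → X)) ∨ Z): α-rule — add ¬(¬X → (¬U → X)), ¬Z.
¬(¬X → (¬U → X)): α-rule — add ¬X, ¬(¬U → X).
¬(¬U → X): α-rule — add ¬U, ¬X.
((¬V ∨ W) → (X → X)): β-rule — branch into ¬(¬V ∨ W)  //  (X → X).
  branch 1 (add ¬(¬V ∨ W)):
    ¬(¬V ∨ W): α-rule — add ¬¬V, ¬W.
    ((X → X) → ((¬X → (¬U → X)) ∨ Z)): β-rule — branch into ¬(X → X)  //  ((¬X → (¬U → X)) ∨ Z).
      branch 1.1 (add ¬(X → X)):
        ¬(X → X): α-rule — add X, ¬X.
        × closes — contains both X and ¬X.
      branch 1.2 (add ((¬X → (¬U → X)) ∨ Z)):
        (¬V ∨ W): β-rule — branch into ¬V  //  W.
          branch 1.2.1 (add ¬V):
            × closes — contains both V and ¬V.
          branch 1.2.2 (add W):
            × closes — contains both W and ¬W.
  branch 2 (add (X → X)):
    ((X → X) → ((¬X → (¬U → X)) ∨ Z)): β-rule — branch into ¬(X → X)  //  ((¬X → (¬U → X)) ∨ Z).
      branch 2.1 (add ¬(X → X)):
        ¬(X → X): α-rule — add X, ¬X.
        × closes — contains both X and ¬X.
      branch 2.2 (add ((¬X → (¬U → X)) ∨ Z)):
        (¬V ∨ W): β-rule — branch into ¬V  //  W.
          branch 2.2.1 (add ¬V):
            (X → X): β-rule — branch into ¬X  //  X.
              branch 2.2.1.1 (add ¬X):
                ((¬X → (¬U → X)) ∨ Z): β-rule — branch into (¬X → (¬U → X))  //  Z.
                  branch 2.2.1.1.1 (add (¬X → (¬U → X))):
                    (¬X → (¬U → X)): β-rule — branch into ¬¬X  //  (¬U → X).
                      branch 2.2.1.1.1.1 (add ¬¬X):
                        × closes — contains both X and ¬X.
                      branch 2.2.1.1.1.2 (add (¬U → X)):
                        (¬U → X): β-rule — branch into ¬¬U  //  X.
                          branch 2.2.1.1.1.2.1 (add ¬¬U):
                            × closes — contains both U and ¬U.
                          branch 2.2.1.1.1.2.2 (add X):
                            × closes — contains both X and ¬X.
                  branch 2.2.1.1.2 (add Z):
                    × closes — contains both Z and ¬Z.
              branch 2.2.1.2 (add X):
                × closes — contains both X and ¬X.
          branch 2.2.2 (add W):
            (X → X): β-rule — branch into ¬X  //  X.
              branch 2.2.2.1 (add ¬X):
                ((¬X → (¬U → X)) ∨ Z): β-rule — branch into (¬X → (¬U → X))  //  Z.
                  branch 2.2.2.1.1 (add (¬X → (¬U → X))):
                    (¬X → (¬U → X)): β-rule — branch into ¬¬X  //  (¬U → X).
                      branch 2.2.2.1.1.1 (add ¬¬X):
                        × closes — contains both X and ¬X.
                      branch 2.2.2.1.1.2 (add (¬U → X)):
                        (¬U → X): β-rule — branch into ¬¬U  //  X.
                          branch 2.2.2.1.1.2.1 (add ¬¬U):
                            × closes — contains both U and ¬U.
                          branch 2.2.2.1.1.2.2 (add X):
                            × closes — contains both X and ¬X.
                  branch 2.2.2.1.2 (add Z):
                    × closes — contains both Z and ¬Z.
              branch 2.2.2.2 (add X):
                × closes — contains both X and ¬X.
All 14 branches close.
Every branch closed, so the negation is unsatisfiable and the formula is valid.

Valid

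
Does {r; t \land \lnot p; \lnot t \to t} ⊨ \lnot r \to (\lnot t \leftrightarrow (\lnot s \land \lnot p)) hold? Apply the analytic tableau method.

Initial set: {r; (t \land \lnot p); (\lnot t \to t); \lnot (\lnot r \to (\lnot t \leftrightarrow (\lnot s \land \lnot p)))}.
(t \land \lnot p): α-rule — add t, \lnot p.
\lnot (\lnot r \to (\lnot t \leftrightarrow (\lnot s \land \lnot p))): α-rule — add \lnot r, \lnot (\lnot t \leftrightarrow (\lnot s \land \lnot p)).
× closes — contains both r and \lnot r.
All 1 branch closes.
Every branch closed, so the premises entail the conclusion.

Yes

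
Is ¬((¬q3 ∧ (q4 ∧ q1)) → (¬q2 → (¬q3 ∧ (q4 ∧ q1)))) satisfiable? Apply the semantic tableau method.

Initial set: {¬((¬q3 ∧ (q4 ∧ q1)) → (¬q2 → (¬q3 ∧ (q4 ∧ q1))))}.
¬((¬q3 ∧ (q4 ∧ q1)) → (¬q2 → (¬q3 ∧ (q4 ∧ q1)))): α-rule — add (¬q3 ∧ (q4 ∧ q1)), ¬(¬q2 → (¬q3 ∧ (q4 ∧ q1))).
(¬q3 ∧ (q4 ∧ q1)): α-rule — add ¬q3, (q4 ∧ q1).
¬(¬q2 → (¬q3 ∧ (q4 ∧ q1))): α-rule — add ¬q2, ¬(¬q3 ∧ (q4 ∧ q1)).
(q4 ∧ q1): α-rule — add q4, q1.
¬(¬q3 ∧ (q4 ∧ q1)): β-rule — branch into ¬¬q3  //  ¬(q4 ∧ q1).
  branch 1 (add ¬¬q3):
    × closes — contains both q3 and ¬q3.
  branch 2 (add ¬(q4 ∧ q1)):
    ¬(q4 ∧ q1): β-rule — branch into ¬q4  //  ¬q1.
      branch 2.1 (add ¬q4):
        × closes — contains both q4 and ¬q4.
      branch 2.2 (add ¬q1):
        × closes — contains both q1 and ¬q1.
All 3 branches close.
Every branch closed; the formula is unsatisfiable.

Unsatisfiable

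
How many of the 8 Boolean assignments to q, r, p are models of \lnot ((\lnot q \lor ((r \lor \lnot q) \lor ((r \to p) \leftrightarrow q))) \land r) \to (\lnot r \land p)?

Initial set: {T (\lnot ((\lnot q \lor ((r \lor \lnot q) \lor ((r \to p) \leftrightarrow q))) \land r) \to (\lnot r \land p))}.
T (\lnot ((\lnot q \lor ((r \lor \lnot q) \lor ((r \to p) \leftrightarrow q))) \land r) \to (\lnot r \land p)): β-rule — branch into F \lnot ((\lnot q \lor ((r \lor \lnot q) \lor ((r \to p) \leftrightarrow q))) \land r)  //  T (\lnot r \land p).
  branch 1 (add F \lnot ((\lnot q \lor ((r \lor \lnot q) \lor ((r \to p) \leftrightarrow q))) \land r)):
    F \lnot ((\lnot q \lor ((r \lor \lnot q) \lor ((r \to p) \leftrightarrow q))) \land r): α-rule — add T (\lnot q \lor ((r \lor \lnot q) \lor ((r \to p) \leftrightarrow q))), T r.
    T (\lnot q \lor ((r \lor \lnot q) \lor ((r \to p) \leftrightarrow q))): β-rule — branch into T \lnot q  //  T ((r \lor \lnot q) \lor ((r \to p) \leftrightarrow q)).
      branch 1.1 (add T \lnot q):
        ○ open, literals {q=false, r=true}.
      branch 1.2 (add T ((r \lor \lnot q) \lor ((r \to p) \leftrightarrow q))):
        T ((r \lor \lnot q) \lor ((r \to p) \leftrightarrow q)): β-rule — branch into T (r \lor \lnot q)  //  T ((r \to p) \leftrightarrow q).
          branch 1.2.1 (add T (r \lor \lnot q)):
            T (r \lor \lnot q): β-rule — branch into T r  //  T \lnot q.
              branch 1.2.1.1 (add T r):
                ○ open, literals {r=true}.
              branch 1.2.1.2 (add T \lnot q):
                ○ open, literals {q=false, r=true}.
          branch 1.2.2 (add T ((r \to p) \leftrightarrow q)):
            T ((r \to p) \leftrightarrow q): β-rule — branch into T (r \to p), T q  //  F (r \to p), F q.
              branch 1.2.2.1 (add T (r \to p), T q):
                T (r \to p): β-rule — branch into F r  //  T p.
                  branch 1.2.2.1.1 (add F r):
                    × closes — contains both r and \lnot r.
                  branch 1.2.2.1.2 (add T p):
                    ○ open, literals {p=true, q=true, r=true}.
              branch 1.2.2.2 (add F (r \to p), F q):
                F (r \to p): α-rule — add T r, F p.
                ○ open, literals {p=false, q=false, r=true}.
  branch 2 (add T (\lnot r \land p)):
    T (\lnot r \land p): α-rule — add T \lnot r, T p.
    ○ open, literals {p=true, r=false}.
1 branch closed, 6 open.
Each open branch fixes some atoms; the unmentioned ones are free. Counting distinct full assignments: branch {q=false, r=true} (p) contributes 2 new; branch {r=true} (q, p) contributes 2 new; branch {q=false, r=true} (p) contributes 0 new; branch {p=true, q=true, r=true} (none free) contributes 0 new; branch {p=false, q=false, r=true} (none free) contributes 0 new; branch {p=true, r=false} (q) contributes 2 new. Total: 6.

6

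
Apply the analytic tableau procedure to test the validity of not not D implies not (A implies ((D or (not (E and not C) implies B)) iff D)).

Not valid

Assume the negation and expand:
Initial set: {not (not not D implies not (A implies ((D or (not (E and not C) implies B)) iff D)))}.
not (not not D implies not (A implies ((D or (not (E and not C) implies B)) iff D))): α-rule — add not not D, not not (A implies ((D or (not (E and not C) implies B)) iff D)).
not not D: drop double negation, giving D.
not not (A implies ((D or (not (E and not C) implies B)) iff D)): β-rule — branch into not A  //  ((D or (not (E and not C) implies B)) iff D).
  branch 1 (add not A):
    ○ open, literals {A=false, D=true}.
  branch 2 (add ((D or (not (E and not C) implies B)) iff D)):
    ((D or (not (E and not C) implies B)) iff D): β-rule — branch into (D or (not (E and not C) implies B)), D  //  not (D or (not (E and not C) implies B)), not D.
      branch 2.1 (add (D or (not (E and not C) implies B)), D):
        (D or (not (E and not C) implies B)): β-rule — branch into D  //  (not (E and not C) implies B).
          branch 2.1.1 (add D):
            ○ open, literals {D=true}.
          branch 2.1.2 (add (not (E and not C) implies B)):
            (not (E and not C) implies B): β-rule — branch into not not (E and not C)  //  B.
              branch 2.1.2.1 (add not not (E and not C)):
                not not (E and not C): α-rule — add E, not C.
                ○ open, literals {C=false, D=true, E=true}.
              branch 2.1.2.2 (add B):
                ○ open, literals {B=true, D=true}.
      branch 2.2 (add not (D or (not (E and not C) implies B)), not D):
        × closes — contains both D and not D.
1 branch closed, 4 open.
An open branch gives a countermodel: A=false, D=true (unmentioned atoms arbitrary); under it the original formula is false.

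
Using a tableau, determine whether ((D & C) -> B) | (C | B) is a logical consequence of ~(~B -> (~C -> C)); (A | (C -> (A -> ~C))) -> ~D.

Initial set: {~(~B -> (~C -> C)); ((A | (C -> (A -> ~C))) -> ~D); ~(((D & C) -> B) | (C | B))}.
~(~B -> (~C -> C)): α-rule — add ~B, ~(~C -> C).
~(((D & C) -> B) | (C | B)): α-rule — add ~((D & C) -> B), ~(C | B).
~(~C -> C): α-rule — add ~C, ~C.
~((D & C) -> B): α-rule — add (D & C), ~B.
~(C | B): α-rule — add ~C, ~B.
(D & C): α-rule — add D, C.
× closes — contains both C and ~C.
All 1 branch closes.
Every branch closed, so the premises entail the conclusion.

Yes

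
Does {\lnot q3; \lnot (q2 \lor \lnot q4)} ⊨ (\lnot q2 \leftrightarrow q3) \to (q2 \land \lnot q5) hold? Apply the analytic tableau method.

Initial set: {\lnot q3; \lnot (q2 \lor \lnot q4); \lnot ((\lnot q2 \leftrightarrow q3) \to (q2 \land \lnot q5))}.
\lnot (q2 \lor \lnot q4): α-rule — add \lnot q2, \lnot \lnot q4.
\lnot ((\lnot q2 \leftrightarrow q3) \to (q2 \land \lnot q5)): α-rule — add (\lnot q2 \leftrightarrow q3), \lnot (q2 \land \lnot q5).
(\lnot q2 \leftrightarrow q3): β-rule — branch into \lnot q2, q3  //  \lnot \lnot q2, \lnot q3.
  branch 1 (add \lnot q2, q3):
    × closes — contains both q3 and \lnot q3.
  branch 2 (add \lnot \lnot q2, \lnot q3):
    × closes — contains both q2 and \lnot q2.
All 2 branches close.
Every branch closed, so the premises entail the conclusion.

Yes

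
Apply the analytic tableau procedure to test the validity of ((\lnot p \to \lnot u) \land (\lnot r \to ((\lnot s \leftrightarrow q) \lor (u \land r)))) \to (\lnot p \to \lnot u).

Assume the negation and expand:
Initial set: {F (((\lnot p \to \lnot u) \land (\lnot r \to ((\lnot s \leftrightarrow q) \lor (u \land r)))) \to (\lnot p \to \lnot u))}.
F (((\lnot p \to \lnot u) \land (\lnot r \to ((\lnot s \leftrightarrow q) \lor (u \land r)))) \to (\lnot p \to \lnot u)): α-rule — add T ((\lnot p \to \lnot u) \land (\lnot r \to ((\lnot s \leftrightarrow q) \lor (u \land r)))), F (\lnot p \to \lnot u).
T ((\lnot p \to \lnot u) \land (\lnot r \to ((\lnot s \leftrightarrow q) \lor (u \land r)))): α-rule — add T (\lnot p \to \lnot u), T (\lnot r \to ((\lnot s \leftrightarrow q) \lor (u \land r))).
F (\lnot p \to \lnot u): α-rule — add T \lnot p, F \lnot u.
T (\lnot p \to \lnot u): β-rule — branch into F \lnot p  //  T \lnot u.
  branch 1 (add F \lnot p):
    × closes — contains both p and \lnot p.
  branch 2 (add T \lnot u):
    × closes — contains both u and \lnot u.
All 2 branches close.
Every branch closed, so the negation is unsatisfiable and the formula is valid.

Valid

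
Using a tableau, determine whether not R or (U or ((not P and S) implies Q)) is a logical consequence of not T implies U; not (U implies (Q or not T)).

Initial set: {(not T implies U); not (U implies (Q or not T)); not (not R or (U or ((not P and S) implies Q)))}.
not (U implies (Q or not T)): α-rule — add U, not (Q or not T).
not (not R or (U or ((not P and S) implies Q))): α-rule — add not not R, not (U or ((not P and S) implies Q)).
not (Q or not T): α-rule — add not Q, not not T.
not (U or ((not P and S) implies Q)): α-rule — add not U, not ((not P and S) implies Q).
× closes — contains both U and not U.
All 1 branch closes.
Every branch closed, so the premises entail the conclusion.

Yes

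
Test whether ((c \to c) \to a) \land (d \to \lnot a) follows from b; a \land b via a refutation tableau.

No

Initial set: {T b; T (a \land b); F (((c \to c) \to a) \land (d \to \lnot a))}.
T (a \land b): α-rule — add T a, T b.
F (((c \to c) \to a) \land (d \to \lnot a)): β-rule — branch into F ((c \to c) \to a)  //  F (d \to \lnot a).
  branch 1 (add F ((c \to c) \to a)):
    F ((c \to c) \to a): α-rule — add T (c \to c), F a.
    × closes — contains both a and \lnot a.
  branch 2 (add F (d \to \lnot a)):
    F (d \to \lnot a): α-rule — add T d, F \lnot a.
    ○ open, literals {a=true, b=true, d=true}.
1 branch closed, 1 open.
An open branch gives a countermodel: a=true, b=true, d=true (unmentioned atoms arbitrary); the premises hold there but the conclusion fails.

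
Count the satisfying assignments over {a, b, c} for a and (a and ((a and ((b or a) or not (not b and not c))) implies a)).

Initial set: {(a and (a and ((a and ((b or a) or not (not b and not c))) implies a)))}.
(a and (a and ((a and ((b or a) or not (not b and not c))) implies a))): α-rule — add a, (a and ((a and ((b or a) or not (not b and not c))) implies a)).
(a and ((a and ((b or a) or not (not b and not c))) implies a)): α-rule — add a, ((a and ((b or a) or not (not b and not c))) implies a).
((a and ((b or a) or not (not b and not c))) implies a): β-rule — branch into not (a and ((b or a) or not (not b and not c)))  //  a.
  branch 1 (add not (a and ((b or a) or not (not b and not c)))):
    not (a and ((b or a) or not (not b and not c))): β-rule — branch into not a  //  not ((b or a) or not (not b and not c)).
      branch 1.1 (add not a):
        × closes — contains both a and not a.
      branch 1.2 (add not ((b or a) or not (not b and not c))):
        not ((b or a) or not (not b and not c)): α-rule — add not (b or a), not not (not b and not c).
        not (b or a): α-rule — add not b, not a.
        × closes — contains both a and not a.
  branch 2 (add a):
    ○ open, literals {a=true}.
2 branches closed, 1 open.
Each open branch fixes some atoms; the unmentioned ones are free. Counting distinct full assignments: branch {a=true} (b, c) contributes 4 new. Total: 4.

4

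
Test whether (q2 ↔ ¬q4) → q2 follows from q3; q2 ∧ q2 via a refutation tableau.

Initial set: {q3; (q2 ∧ q2); ¬((q2 ↔ ¬q4) → q2)}.
(q2 ∧ q2): α-rule — add q2, q2.
¬((q2 ↔ ¬q4) → q2): α-rule — add (q2 ↔ ¬q4), ¬q2.
× closes — contains both q2 and ¬q2.
All 1 branch closes.
Every branch closed, so the premises entail the conclusion.

Yes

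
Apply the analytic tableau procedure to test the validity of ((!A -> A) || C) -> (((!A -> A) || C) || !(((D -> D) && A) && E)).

Assume the negation and expand:
Initial set: {!(((!A -> A) || C) -> (((!A -> A) || C) || !(((D -> D) && A) && E)))}.
!(((!A -> A) || C) -> (((!A -> A) || C) || !(((D -> D) && A) && E))): α-rule — add ((!A -> A) || C), !(((!A -> A) || C) || !(((D -> D) && A) && E)).
!(((!A -> A) || C) || !(((D -> D) && A) && E)): α-rule — add !((!A -> A) || C), !!(((D -> D) && A) && E).
!((!A -> A) || C): α-rule — add !(!A -> A), !C.
!!(((D -> D) && A) && E): α-rule — add ((D -> D) && A), E.
!(!A -> A): α-rule — add !A, !A.
((D -> D) && A): α-rule — add (D -> D), A.
× closes — contains both A and !A.
All 1 branch closes.
Every branch closed, so the negation is unsatisfiable and the formula is valid.

Valid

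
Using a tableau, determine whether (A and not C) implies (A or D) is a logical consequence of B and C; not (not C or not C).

Yes

Initial set: {T (B and C); T not (not C or not C); F ((A and not C) implies (A or D))}.
T (B and C): α-rule — add T B, T C.
T not (not C or not C): α-rule — add F not C, F not C.
F ((A and not C) implies (A or D)): α-rule — add T (A and not C), F (A or D).
T (A and not C): α-rule — add T A, T not C.
× closes — contains both C and not C.
All 1 branch closes.
Every branch closed, so the premises entail the conclusion.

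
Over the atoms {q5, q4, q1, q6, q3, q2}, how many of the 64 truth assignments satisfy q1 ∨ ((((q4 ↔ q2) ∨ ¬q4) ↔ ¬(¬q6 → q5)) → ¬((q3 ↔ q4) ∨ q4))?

54

Initial set: {(q1 ∨ ((((q4 ↔ q2) ∨ ¬q4) ↔ ¬(¬q6 → q5)) → ¬((q3 ↔ q4) ∨ q4)))}.
(q1 ∨ ((((q4 ↔ q2) ∨ ¬q4) ↔ ¬(¬q6 → q5)) → ¬((q3 ↔ q4) ∨ q4))): β-rule — branch into q1  //  ((((q4 ↔ q2) ∨ ¬q4) ↔ ¬(¬q6 → q5)) → ¬((q3 ↔ q4) ∨ q4)).
  branch 1 (add q1):
    ○ open, literals {q1=true}.
  branch 2 (add ((((q4 ↔ q2) ∨ ¬q4) ↔ ¬(¬q6 → q5)) → ¬((q3 ↔ q4) ∨ q4))):
    ((((q4 ↔ q2) ∨ ¬q4) ↔ ¬(¬q6 → q5)) → ¬((q3 ↔ q4) ∨ q4)): β-rule — branch into ¬(((q4 ↔ q2) ∨ ¬q4) ↔ ¬(¬q6 → q5))  //  ¬((q3 ↔ q4) ∨ q4).
      branch 2.1 (add ¬(((q4 ↔ q2) ∨ ¬q4) ↔ ¬(¬q6 → q5))):
        ¬(((q4 ↔ q2) ∨ ¬q4) ↔ ¬(¬q6 → q5)): β-rule — branch into ((q4 ↔ q2) ∨ ¬q4), ¬¬(¬q6 → q5)  //  ¬((q4 ↔ q2) ∨ ¬q4), ¬(¬q6 → q5).
          branch 2.1.1 (add ((q4 ↔ q2) ∨ ¬q4), ¬¬(¬q6 → q5)):
            ((q4 ↔ q2) ∨ ¬q4): β-rule — branch into (q4 ↔ q2)  //  ¬q4.
              branch 2.1.1.1 (add (q4 ↔ q2)):
                ¬¬(¬q6 → q5): β-rule — branch into ¬¬q6  //  q5.
                  branch 2.1.1.1.1 (add ¬¬q6):
                    (q4 ↔ q2): β-rule — branch into q4, q2  //  ¬q4, ¬q2.
                      branch 2.1.1.1.1.1 (add q4, q2):
                        ○ open, literals {q2=true, q4=true, q6=true}.
                      branch 2.1.1.1.1.2 (add ¬q4, ¬q2):
                        ○ open, literals {q2=false, q4=false, q6=true}.
                  branch 2.1.1.1.2 (add q5):
                    (q4 ↔ q2): β-rule — branch into q4, q2  //  ¬q4, ¬q2.
                      branch 2.1.1.1.2.1 (add q4, q2):
                        ○ open, literals {q2=true, q4=true, q5=true}.
                      branch 2.1.1.1.2.2 (add ¬q4, ¬q2):
                        ○ open, literals {q2=false, q4=false, q5=true}.
              branch 2.1.1.2 (add ¬q4):
                ¬¬(¬q6 → q5): β-rule — branch into ¬¬q6  //  q5.
                  branch 2.1.1.2.1 (add ¬¬q6):
                    ○ open, literals {q4=false, q6=true}.
                  branch 2.1.1.2.2 (add q5):
                    ○ open, literals {q4=false, q5=true}.
          branch 2.1.2 (add ¬((q4 ↔ q2) ∨ ¬q4), ¬(¬q6 → q5)):
            ¬((q4 ↔ q2) ∨ ¬q4): α-rule — add ¬(q4 ↔ q2), ¬¬q4.
            ¬(¬q6 → q5): α-rule — add ¬q6, ¬q5.
            ¬(q4 ↔ q2): β-rule — branch into q4, ¬q2  //  ¬q4, q2.
              branch 2.1.2.1 (add q4, ¬q2):
                ○ open, literals {q2=false, q4=true, q5=false, q6=false}.
              branch 2.1.2.2 (add ¬q4, q2):
                × closes — contains both q4 and ¬q4.
      branch 2.2 (add ¬((q3 ↔ q4) ∨ q4)):
        ¬((q3 ↔ q4) ∨ q4): α-rule — add ¬(q3 ↔ q4), ¬q4.
        ¬(q3 ↔ q4): β-rule — branch into q3, ¬q4  //  ¬q3, q4.
          branch 2.2.1 (add q3, ¬q4):
            ○ open, literals {q3=true, q4=false}.
          branch 2.2.2 (add ¬q3, q4):
            × closes — contains both q4 and ¬q4.
2 branches closed, 9 open.
Each open branch fixes some atoms; the unmentioned ones are free. Counting distinct full assignments: branch {q1=true} (q5, q4, q6, q3, q2) contributes 32 new; branch {q2=true, q4=true, q6=true} (q5, q1, q3) contributes 4 new; branch {q2=false, q4=false, q6=true} (q5, q1, q3) contributes 4 new; branch {q2=true, q4=true, q5=true} (q1, q6, q3) contributes 2 new; branch {q2=false, q4=false, q5=true} (q1, q6, q3) contributes 2 new; branch {q4=false, q6=true} (q5, q1, q3, q2) contributes 4 new; branch {q4=false, q5=true} (q1, q6, q3, q2) contributes 2 new; branch {q2=false, q4=true, q5=false, q6=false} (q1, q3) contributes 2 new; branch {q3=true, q4=false} (q5, q1, q6, q2) contributes 2 new. Total: 54.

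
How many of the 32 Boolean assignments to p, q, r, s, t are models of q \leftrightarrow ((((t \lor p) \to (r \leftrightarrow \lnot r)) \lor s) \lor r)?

16

Initial set: {(q \leftrightarrow ((((t \lor p) \to (r \leftrightarrow \lnot r)) \lor s) \lor r))}.
(q \leftrightarrow ((((t \lor p) \to (r \leftrightarrow \lnot r)) \lor s) \lor r)): β-rule — branch into q, ((((t \lor p) \to (r \leftrightarrow \lnot r)) \lor s) \lor r)  //  \lnot q, \lnot ((((t \lor p) \to (r \leftrightarrow \lnot r)) \lor s) \lor r).
  branch 1 (add q, ((((t \lor p) \to (r \leftrightarrow \lnot r)) \lor s) \lor r)):
    ((((t \lor p) \to (r \leftrightarrow \lnot r)) \lor s) \lor r): β-rule — branch into (((t \lor p) \to (r \leftrightarrow \lnot r)) \lor s)  //  r.
      branch 1.1 (add (((t \lor p) \to (r \leftrightarrow \lnot r)) \lor s)):
        (((t \lor p) \to (r \leftrightarrow \lnot r)) \lor s): β-rule — branch into ((t \lor p) \to (r \leftrightarrow \lnot r))  //  s.
          branch 1.1.1 (add ((t \lor p) \to (r \leftrightarrow \lnot r))):
            ((t \lor p) \to (r \leftrightarrow \lnot r)): β-rule — branch into \lnot (t \lor p)  //  (r \leftrightarrow \lnot r).
              branch 1.1.1.1 (add \lnot (t \lor p)):
                \lnot (t \lor p): α-rule — add \lnot t, \lnot p.
                ○ open, literals {p=0, q=1, t=0}.
              branch 1.1.1.2 (add (r \leftrightarrow \lnot r)):
                (r \leftrightarrow \lnot r): β-rule — branch into r, \lnot r  //  \lnot r, \lnot \lnot r.
                  branch 1.1.1.2.1 (add r, \lnot r):
                    × closes — contains both r and \lnot r.
                  branch 1.1.1.2.2 (add \lnot r, \lnot \lnot r):
                    × closes — contains both r and \lnot r.
          branch 1.1.2 (add s):
            ○ open, literals {q=1, s=1}.
      branch 1.2 (add r):
        ○ open, literals {q=1, r=1}.
  branch 2 (add \lnot q, \lnot ((((t \lor p) \to (r \leftrightarrow \lnot r)) \lor s) \lor r)):
    \lnot ((((t \lor p) \to (r \leftrightarrow \lnot r)) \lor s) \lor r): α-rule — add \lnot (((t \lor p) \to (r \leftrightarrow \lnot r)) \lor s), \lnot r.
    \lnot (((t \lor p) \to (r \leftrightarrow \lnot r)) \lor s): α-rule — add \lnot ((t \lor p) \to (r \leftrightarrow \lnot r)), \lnot s.
    \lnot ((t \lor p) \to (r \leftrightarrow \lnot r)): α-rule — add (t \lor p), \lnot (r \leftrightarrow \lnot r).
    (t \lor p): β-rule — branch into t  //  p.
      branch 2.1 (add t):
        \lnot (r \leftrightarrow \lnot r): β-rule — branch into r, \lnot \lnot r  //  \lnot r, \lnot r.
          branch 2.1.1 (add r, \lnot \lnot r):
            × closes — contains both r and \lnot r.
          branch 2.1.2 (add \lnot r, \lnot r):
            ○ open, literals {q=0, r=0, s=0, t=1}.
      branch 2.2 (add p):
        \lnot (r \leftrightarrow \lnot r): β-rule — branch into r, \lnot \lnot r  //  \lnot r, \lnot r.
          branch 2.2.1 (add r, \lnot \lnot r):
            × closes — contains both r and \lnot r.
          branch 2.2.2 (add \lnot r, \lnot r):
            ○ open, literals {p=1, q=0, r=0, s=0}.
4 branches closed, 5 open.
Each open branch fixes some atoms; the unmentioned ones are free. Counting distinct full assignments: branch {p=0, q=1, t=0} (r, s) contributes 4 new; branch {q=1, s=1} (p, r, t) contributes 6 new; branch {q=1, r=1} (p, s, t) contributes 3 new; branch {q=0, r=0, s=0, t=1} (p) contributes 2 new; branch {p=1, q=0, r=0, s=0} (t) contributes 1 new. Total: 16.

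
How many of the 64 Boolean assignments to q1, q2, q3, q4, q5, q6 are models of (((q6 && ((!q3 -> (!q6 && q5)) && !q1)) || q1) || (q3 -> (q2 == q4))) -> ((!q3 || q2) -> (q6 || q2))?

Initial set: {((((q6 && ((!q3 -> (!q6 && q5)) && !q1)) || q1) || (q3 -> (q2 == q4))) -> ((!q3 || q2) -> (q6 || q2)))}.
((((q6 && ((!q3 -> (!q6 && q5)) && !q1)) || q1) || (q3 -> (q2 == q4))) -> ((!q3 || q2) -> (q6 || q2))): β-rule — branch into !(((q6 && ((!q3 -> (!q6 && q5)) && !q1)) || q1) || (q3 -> (q2 == q4)))  //  ((!q3 || q2) -> (q6 || q2)).
  branch 1 (add !(((q6 && ((!q3 -> (!q6 && q5)) && !q1)) || q1) || (q3 -> (q2 == q4)))):
    !(((q6 && ((!q3 -> (!q6 && q5)) && !q1)) || q1) || (q3 -> (q2 == q4))): α-rule — add !((q6 && ((!q3 -> (!q6 && q5)) && !q1)) || q1), !(q3 -> (q2 == q4)).
    !((q6 && ((!q3 -> (!q6 && q5)) && !q1)) || q1): α-rule — add !(q6 && ((!q3 -> (!q6 && q5)) && !q1)), !q1.
    !(q3 -> (q2 == q4)): α-rule — add q3, !(q2 == q4).
    !(q6 && ((!q3 -> (!q6 && q5)) && !q1)): β-rule — branch into !q6  //  !((!q3 -> (!q6 && q5)) && !q1).
      branch 1.1 (add !q6):
        !(q2 == q4): β-rule — branch into q2, !q4  //  !q2, q4.
          branch 1.1.1 (add q2, !q4):
            ○ open, literals {q1=0, q2=1, q3=1, q4=0, q6=0}.
          branch 1.1.2 (add !q2, q4):
            ○ open, literals {q1=0, q2=0, q3=1, q4=1, q6=0}.
      branch 1.2 (add !((!q3 -> (!q6 && q5)) && !q1)):
        !(q2 == q4): β-rule — branch into q2, !q4  //  !q2, q4.
          branch 1.2.1 (add q2, !q4):
            !((!q3 -> (!q6 && q5)) && !q1): β-rule — branch into !(!q3 -> (!q6 && q5))  //  !!q1.
              branch 1.2.1.1 (add !(!q3 -> (!q6 && q5))):
                !(!q3 -> (!q6 && q5)): α-rule — add !q3, !(!q6 && q5).
                × closes — contains both q3 and !q3.
              branch 1.2.1.2 (add !!q1):
                × closes — contains both q1 and !q1.
          branch 1.2.2 (add !q2, q4):
            !((!q3 -> (!q6 && q5)) && !q1): β-rule — branch into !(!q3 -> (!q6 && q5))  //  !!q1.
              branch 1.2.2.1 (add !(!q3 -> (!q6 && q5))):
                !(!q3 -> (!q6 && q5)): α-rule — add !q3, !(!q6 && q5).
                × closes — contains both q3 and !q3.
              branch 1.2.2.2 (add !!q1):
                × closes — contains both q1 and !q1.
  branch 2 (add ((!q3 || q2) -> (q6 || q2))):
    ((!q3 || q2) -> (q6 || q2)): β-rule — branch into !(!q3 || q2)  //  (q6 || q2).
      branch 2.1 (add !(!q3 || q2)):
        !(!q3 || q2): α-rule — add !!q3, !q2.
        ○ open, literals {q2=0, q3=1}.
      branch 2.2 (add (q6 || q2)):
        (q6 || q2): β-rule — branch into q6  //  q2.
          branch 2.2.1 (add q6):
            ○ open, literals {q6=1}.
          branch 2.2.2 (add q2):
            ○ open, literals {q2=1}.
4 branches closed, 5 open.
Each open branch fixes some atoms; the unmentioned ones are free. Counting distinct full assignments: branch {q1=0, q2=1, q3=1, q4=0, q6=0} (q5) contributes 2 new; branch {q1=0, q2=0, q3=1, q4=1, q6=0} (q5) contributes 2 new; branch {q2=0, q3=1} (q1, q4, q5, q6) contributes 14 new; branch {q6=1} (q1, q2, q3, q4, q5) contributes 24 new; branch {q2=1} (q1, q3, q4, q5, q6) contributes 14 new. Total: 56.

56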